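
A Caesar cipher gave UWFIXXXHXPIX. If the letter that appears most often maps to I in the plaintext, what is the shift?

The most frequent ciphertext letter is X (appears 5 times).
X is position 23; I is position 8.
Shift = 15.

15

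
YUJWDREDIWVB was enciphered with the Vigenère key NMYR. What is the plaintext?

Repeat the key across the ciphertext: NMYRNMYRNMYR
Y(24)−N(13): 11 → L
U(20)−M(12): 8 → I
J(9)−Y(24): -15≡11 → L
W(22)−R(17): 5 → F
D(3)−N(13): -10≡16 → Q
R(17)−M(12): 5 → F
E(4)−Y(24): -20≡6 → G
D(3)−R(17): -14≡12 → M
I(8)−N(13): -5≡21 → V
W(22)−M(12): 10 → K
V(21)−Y(24): -3≡23 → X
B(1)−R(17): -16≡10 → K

LILFQFGMVKXK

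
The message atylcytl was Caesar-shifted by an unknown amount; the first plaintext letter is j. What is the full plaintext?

From the crib: a(0)−j(9)=-9≡17, so the shift is 17.
Subtract 17 from each ciphertext letter:
a(0): 0−17=-17≡9 → j
t(19): 19−17=2 → c
y(24): 24−17=7 → h
l(11): 11−17=-6≡20 → u
c(2): 2−17=-15≡11 → l
y(24): 24−17=7 → h
t(19): 19−17=2 → c
l(11): 11−17=-6≡20 → u

jchulhcu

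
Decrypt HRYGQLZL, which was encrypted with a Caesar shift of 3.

EOVDNIWI

H(7): 7−3=4 → E
R(17): 17−3=14 → O
Y(24): 24−3=21 → V
G(6): 6−3=3 → D
Q(16): 16−3=13 → N
L(11): 11−3=8 → I
Z(25): 25−3=22 → W
L(11): 11−3=8 → I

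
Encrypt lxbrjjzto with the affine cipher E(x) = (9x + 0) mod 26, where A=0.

vzjxddrpw

l(11): 9·11+0=99≡21 → v
x(23): 9·23+0=207≡25 → z
b(1): 9·1+0=9 → j
r(17): 9·17+0=153≡23 → x
j(9): 9·9+0=81≡3 → d
j(9): 9·9+0=81≡3 → d
z(25): 9·25+0=225≡17 → r
t(19): 9·19+0=171≡15 → p
o(14): 9·14+0=126≡22 → w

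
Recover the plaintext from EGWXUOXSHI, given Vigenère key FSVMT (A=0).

Repeat the key across the ciphertext: FSVMTFSVMT
E(4)−F(5): -1≡25 → Z
G(6)−S(18): -12≡14 → O
W(22)−V(21): 1 → B
X(23)−M(12): 11 → L
U(20)−T(19): 1 → B
O(14)−F(5): 9 → J
X(23)−S(18): 5 → F
S(18)−V(21): -3≡23 → X
H(7)−M(12): -5≡21 → V
I(8)−T(19): -11≡15 → P

ZOBLBJFXVP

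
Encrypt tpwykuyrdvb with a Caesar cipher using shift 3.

wszbnxbugye

t(19): 19+3=22 → w
p(15): 15+3=18 → s
w(22): 22+3=25 → z
y(24): 24+3=27≡1 → b
k(10): 10+3=13 → n
u(20): 20+3=23 → x
y(24): 24+3=27≡1 → b
r(17): 17+3=20 → u
d(3): 3+3=6 → g
v(21): 21+3=24 → y
b(1): 1+3=4 → e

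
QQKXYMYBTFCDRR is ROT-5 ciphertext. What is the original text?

LLFSTHTWOAXYMM

Q(16): 16−5=11 → L
Q(16): 16−5=11 → L
K(10): 10−5=5 → F
X(23): 23−5=18 → S
Y(24): 24−5=19 → T
M(12): 12−5=7 → H
Y(24): 24−5=19 → T
B(1): 1−5=-4≡22 → W
T(19): 19−5=14 → O
F(5): 5−5=0 → A
C(2): 2−5=-3≡23 → X
D(3): 3−5=-2≡24 → Y
R(17): 17−5=12 → M
R(17): 17−5=12 → M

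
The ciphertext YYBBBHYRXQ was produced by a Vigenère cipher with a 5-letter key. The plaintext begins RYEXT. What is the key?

Subtract each crib letter from the matching ciphertext letter (mod 26):
Y(24)−R(17)=7 → H
Y(24)−Y(24)=0 → A
B(1)−E(4)=-3≡23 → X
B(1)−X(23)=-22≡4 → E
B(1)−T(19)=-18≡8 → I

HAXEI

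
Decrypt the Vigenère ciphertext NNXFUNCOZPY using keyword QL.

Repeat the key across the ciphertext: QLQLQLQLQLQ
N(13)−Q(16): -3≡23 → X
N(13)−L(11): 2 → C
X(23)−Q(16): 7 → H
F(5)−L(11): -6≡20 → U
U(20)−Q(16): 4 → E
N(13)−L(11): 2 → C
C(2)−Q(16): -14≡12 → M
O(14)−L(11): 3 → D
Z(25)−Q(16): 9 → J
P(15)−L(11): 4 → E
Y(24)−Q(16): 8 → I

XCHUECMDJEI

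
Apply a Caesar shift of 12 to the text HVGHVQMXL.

THSTHCYJX

H(7): 7+12=19 → T
V(21): 21+12=33≡7 → H
G(6): 6+12=18 → S
H(7): 7+12=19 → T
V(21): 21+12=33≡7 → H
Q(16): 16+12=28≡2 → C
M(12): 12+12=24 → Y
X(23): 23+12=35≡9 → J
L(11): 11+12=23 → X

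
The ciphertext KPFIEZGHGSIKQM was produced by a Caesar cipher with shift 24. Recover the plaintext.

MRHKGBIJIUKMSO

K(10): 10−24=-14≡12 → M
P(15): 15−24=-9≡17 → R
F(5): 5−24=-19≡7 → H
I(8): 8−24=-16≡10 → K
E(4): 4−24=-20≡6 → G
Z(25): 25−24=1 → B
G(6): 6−24=-18≡8 → I
H(7): 7−24=-17≡9 → J
G(6): 6−24=-18≡8 → I
S(18): 18−24=-6≡20 → U
I(8): 8−24=-16≡10 → K
K(10): 10−24=-14≡12 → M
Q(16): 16−24=-8≡18 → S
M(12): 12−24=-12≡14 → O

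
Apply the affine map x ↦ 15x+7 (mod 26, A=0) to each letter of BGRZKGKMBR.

B(1): 15·1+7=22 → W
G(6): 15·6+7=97≡19 → T
R(17): 15·17+7=262≡2 → C
Z(25): 15·25+7=382≡18 → S
K(10): 15·10+7=157≡1 → B
G(6): 15·6+7=97≡19 → T
K(10): 15·10+7=157≡1 → B
M(12): 15·12+7=187≡5 → F
B(1): 15·1+7=22 → W
R(17): 15·17+7=262≡2 → C

WTCSBTBFWC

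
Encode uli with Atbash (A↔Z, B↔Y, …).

for

u(20) → f(5)
l(11) → o(14)
i(8) → r(17)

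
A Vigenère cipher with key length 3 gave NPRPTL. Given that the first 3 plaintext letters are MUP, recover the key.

Subtract each crib letter from the matching ciphertext letter (mod 26):
N(13)−M(12)=1 → B
P(15)−U(20)=-5≡21 → V
R(17)−P(15)=2 → C

BVC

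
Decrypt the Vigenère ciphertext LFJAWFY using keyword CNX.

Repeat the key across the ciphertext: CNXCNXC
L(11)−C(2): 9 → J
F(5)−N(13): -8≡18 → S
J(9)−X(23): -14≡12 → M
A(0)−C(2): -2≡24 → Y
W(22)−N(13): 9 → J
F(5)−X(23): -18≡8 → I
Y(24)−C(2): 22 → W

JSMYJIW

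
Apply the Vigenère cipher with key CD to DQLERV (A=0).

Repeat the key across the message: CDCDCD
D(3)+C(2): 5 → F
Q(16)+D(3): 19 → T
L(11)+C(2): 13 → N
E(4)+D(3): 7 → H
R(17)+C(2): 19 → T
V(21)+D(3): 24 → Y

FTNHTY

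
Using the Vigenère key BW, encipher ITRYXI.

JPSUYE

Repeat the key across the message: BWBWBW
I(8)+B(1): 9 → J
T(19)+W(22): 41≡15 → P
R(17)+B(1): 18 → S
Y(24)+W(22): 46≡20 → U
X(23)+B(1): 24 → Y
I(8)+W(22): 30≡4 → E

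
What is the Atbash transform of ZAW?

AZD

Z(25) → A(0)
A(0) → Z(25)
W(22) → D(3)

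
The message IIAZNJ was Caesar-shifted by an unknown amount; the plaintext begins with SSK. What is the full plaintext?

From the crib: I(8)−S(18)=-10≡16, so the shift is 16.
Subtract 16 from each ciphertext letter:
I(8): 8−16=-8≡18 → S
I(8): 8−16=-8≡18 → S
A(0): 0−16=-16≡10 → K
Z(25): 25−16=9 → J
N(13): 13−16=-3≡23 → X
J(9): 9−16=-7≡19 → T

SSKJXT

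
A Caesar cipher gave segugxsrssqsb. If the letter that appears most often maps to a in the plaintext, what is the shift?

18

The most frequent ciphertext letter is s (appears 5 times).
s is position 18; a is position 0.
Shift = 18.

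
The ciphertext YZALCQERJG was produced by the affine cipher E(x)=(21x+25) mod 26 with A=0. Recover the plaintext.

VAFIPHZMYJ

The inverse of 21 mod 26 is 5, since 21·5=105≡1. Apply D(y)=5·(y−25) mod 26:
Y(24): 5·(24−25)=-5≡21 → V
Z(25): 5·(25−25)=0 → A
A(0): 5·(0−25)=-125≡5 → F
L(11): 5·(11−25)=-70≡8 → I
C(2): 5·(2−25)=-115≡15 → P
Q(16): 5·(16−25)=-45≡7 → H
E(4): 5·(4−25)=-105≡25 → Z
R(17): 5·(17−25)=-40≡12 → M
J(9): 5·(9−25)=-80≡24 → Y
G(6): 5·(6−25)=-95≡9 → J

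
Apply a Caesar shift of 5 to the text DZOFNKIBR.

D(3): 3+5=8 → I
Z(25): 25+5=30≡4 → E
O(14): 14+5=19 → T
F(5): 5+5=10 → K
N(13): 13+5=18 → S
K(10): 10+5=15 → P
I(8): 8+5=13 → N
B(1): 1+5=6 → G
R(17): 17+5=22 → W

IETKSPNGW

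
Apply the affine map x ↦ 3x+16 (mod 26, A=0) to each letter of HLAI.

H(7): 3·7+16=37≡11 → L
L(11): 3·11+16=49≡23 → X
A(0): 3·0+16=16 → Q
I(8): 3·8+16=40≡14 → O

LXQO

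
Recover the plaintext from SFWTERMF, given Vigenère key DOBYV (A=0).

PRVVJOYE

Repeat the key across the ciphertext: DOBYVDOB
S(18)−D(3): 15 → P
F(5)−O(14): -9≡17 → R
W(22)−B(1): 21 → V
T(19)−Y(24): -5≡21 → V
E(4)−V(21): -17≡9 → J
R(17)−D(3): 14 → O
M(12)−O(14): -2≡24 → Y
F(5)−B(1): 4 → E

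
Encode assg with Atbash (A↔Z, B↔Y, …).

zhht

a(0) → z(25)
s(18) → h(7)
s(18) → h(7)
g(6) → t(19)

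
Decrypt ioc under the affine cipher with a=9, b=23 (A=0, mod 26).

The inverse of 9 mod 26 is 3, since 9·3=27≡1. Apply D(y)=3·(y−23) mod 26:
i(8): 3·(8−23)=-45≡7 → h
o(14): 3·(14−23)=-27≡25 → z
c(2): 3·(2−23)=-63≡15 → p

hzp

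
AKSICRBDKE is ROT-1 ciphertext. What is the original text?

A(0): 0−1=-1≡25 → Z
K(10): 10−1=9 → J
S(18): 18−1=17 → R
I(8): 8−1=7 → H
C(2): 2−1=1 → B
R(17): 17−1=16 → Q
B(1): 1−1=0 → A
D(3): 3−1=2 → C
K(10): 10−1=9 → J
E(4): 4−1=3 → D

ZJRHBQACJD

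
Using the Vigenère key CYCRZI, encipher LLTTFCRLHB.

NJVKEKTJJS

Repeat the key across the message: CYCRZICYCR
L(11)+C(2): 13 → N
L(11)+Y(24): 35≡9 → J
T(19)+C(2): 21 → V
T(19)+R(17): 36≡10 → K
F(5)+Z(25): 30≡4 → E
C(2)+I(8): 10 → K
R(17)+C(2): 19 → T
L(11)+Y(24): 35≡9 → J
H(7)+C(2): 9 → J
B(1)+R(17): 18 → S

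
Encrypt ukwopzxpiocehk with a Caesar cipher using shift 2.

u(20): 20+2=22 → w
k(10): 10+2=12 → m
w(22): 22+2=24 → y
o(14): 14+2=16 → q
p(15): 15+2=17 → r
z(25): 25+2=27≡1 → b
x(23): 23+2=25 → z
p(15): 15+2=17 → r
i(8): 8+2=10 → k
o(14): 14+2=16 → q
c(2): 2+2=4 → e
e(4): 4+2=6 → g
h(7): 7+2=9 → j
k(10): 10+2=12 → m

wmyqrbzrkqegjm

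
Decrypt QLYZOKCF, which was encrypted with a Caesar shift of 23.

Q(16): 16−23=-7≡19 → T
L(11): 11−23=-12≡14 → O
Y(24): 24−23=1 → B
Z(25): 25−23=2 → C
O(14): 14−23=-9≡17 → R
K(10): 10−23=-13≡13 → N
C(2): 2−23=-21≡5 → F
F(5): 5−23=-18≡8 → I

TOBCRNFI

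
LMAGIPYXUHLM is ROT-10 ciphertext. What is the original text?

BCQWYFONKXBC

L(11): 11−10=1 → B
M(12): 12−10=2 → C
A(0): 0−10=-10≡16 → Q
G(6): 6−10=-4≡22 → W
I(8): 8−10=-2≡24 → Y
P(15): 15−10=5 → F
Y(24): 24−10=14 → O
X(23): 23−10=13 → N
U(20): 20−10=10 → K
H(7): 7−10=-3≡23 → X
L(11): 11−10=1 → B
M(12): 12−10=2 → C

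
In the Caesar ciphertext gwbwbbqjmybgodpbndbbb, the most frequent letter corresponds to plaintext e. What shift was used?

The most frequent ciphertext letter is b (appears 8 times).
b is position 1; e is position 4.
Shift = -3≡23.

23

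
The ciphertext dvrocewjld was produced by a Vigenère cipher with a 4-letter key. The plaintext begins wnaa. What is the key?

Subtract each crib letter from the matching ciphertext letter (mod 26):
d(3)−w(22)=-19≡7 → h
v(21)−n(13)=8 → i
r(17)−a(0)=17 → r
o(14)−a(0)=14 → o

hiro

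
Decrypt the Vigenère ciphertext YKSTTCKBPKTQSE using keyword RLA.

HZSCICTQPTIQBT

Repeat the key across the ciphertext: RLARLARLARLARL
Y(24)−R(17): 7 → H
K(10)−L(11): -1≡25 → Z
S(18)−A(0): 18 → S
T(19)−R(17): 2 → C
T(19)−L(11): 8 → I
C(2)−A(0): 2 → C
K(10)−R(17): -7≡19 → T
B(1)−L(11): -10≡16 → Q
P(15)−A(0): 15 → P
K(10)−R(17): -7≡19 → T
T(19)−L(11): 8 → I
Q(16)−A(0): 16 → Q
S(18)−R(17): 1 → B
E(4)−L(11): -7≡19 → T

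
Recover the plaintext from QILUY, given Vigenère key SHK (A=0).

YBBCR

Repeat the key across the ciphertext: SHKSH
Q(16)−S(18): -2≡24 → Y
I(8)−H(7): 1 → B
L(11)−K(10): 1 → B
U(20)−S(18): 2 → C
Y(24)−H(7): 17 → R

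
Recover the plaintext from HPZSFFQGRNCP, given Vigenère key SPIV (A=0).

PARXNQILZYUU

Repeat the key across the ciphertext: SPIVSPIVSPIV
H(7)−S(18): -11≡15 → P
P(15)−P(15): 0 → A
Z(25)−I(8): 17 → R
S(18)−V(21): -3≡23 → X
F(5)−S(18): -13≡13 → N
F(5)−P(15): -10≡16 → Q
Q(16)−I(8): 8 → I
G(6)−V(21): -15≡11 → L
R(17)−S(18): -1≡25 → Z
N(13)−P(15): -2≡24 → Y
C(2)−I(8): -6≡20 → U
P(15)−V(21): -6≡20 → U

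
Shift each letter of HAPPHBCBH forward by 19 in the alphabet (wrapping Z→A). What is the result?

ATIIAUVUA

H(7): 7+19=26≡0 → A
A(0): 0+19=19 → T
P(15): 15+19=34≡8 → I
P(15): 15+19=34≡8 → I
H(7): 7+19=26≡0 → A
B(1): 1+19=20 → U
C(2): 2+19=21 → V
B(1): 1+19=20 → U
H(7): 7+19=26≡0 → A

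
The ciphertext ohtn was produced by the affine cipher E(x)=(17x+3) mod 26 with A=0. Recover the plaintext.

toew

The inverse of 17 mod 26 is 23, since 17·23=391≡1. Apply D(y)=23·(y−3) mod 26:
o(14): 23·(14−3)=253≡19 → t
h(7): 23·(7−3)=92≡14 → o
t(19): 23·(19−3)=368≡4 → e
n(13): 23·(13−3)=230≡22 → w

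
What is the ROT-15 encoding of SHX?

HWM

S(18): 18+15=33≡7 → H
H(7): 7+15=22 → W
X(23): 23+15=38≡12 → M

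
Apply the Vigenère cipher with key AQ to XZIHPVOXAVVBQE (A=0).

Repeat the key across the message: AQAQAQAQAQAQAQ
X(23)+A(0): 23 → X
Z(25)+Q(16): 41≡15 → P
I(8)+A(0): 8 → I
H(7)+Q(16): 23 → X
P(15)+A(0): 15 → P
V(21)+Q(16): 37≡11 → L
O(14)+A(0): 14 → O
X(23)+Q(16): 39≡13 → N
A(0)+A(0): 0 → A
V(21)+Q(16): 37≡11 → L
V(21)+A(0): 21 → V
B(1)+Q(16): 17 → R
Q(16)+A(0): 16 → Q
E(4)+Q(16): 20 → U

XPIXPLONALVRQU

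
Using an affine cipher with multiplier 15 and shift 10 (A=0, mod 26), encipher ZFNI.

VHXA

Z(25): 15·25+10=385≡21 → V
F(5): 15·5+10=85≡7 → H
N(13): 15·13+10=205≡23 → X
I(8): 15·8+10=130≡0 → A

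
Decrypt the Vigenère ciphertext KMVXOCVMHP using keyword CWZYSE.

Repeat the key across the ciphertext: CWZYSECWZY
K(10)−C(2): 8 → I
M(12)−W(22): -10≡16 → Q
V(21)−Z(25): -4≡22 → W
X(23)−Y(24): -1≡25 → Z
O(14)−S(18): -4≡22 → W
C(2)−E(4): -2≡24 → Y
V(21)−C(2): 19 → T
M(12)−W(22): -10≡16 → Q
H(7)−Z(25): -18≡8 → I
P(15)−Y(24): -9≡17 → R

IQWZWYTQIR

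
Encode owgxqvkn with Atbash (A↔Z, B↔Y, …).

ldtcjepm

o(14) → l(11)
w(22) → d(3)
g(6) → t(19)
x(23) → c(2)
q(16) → j(9)
v(21) → e(4)
k(10) → p(15)
n(13) → m(12)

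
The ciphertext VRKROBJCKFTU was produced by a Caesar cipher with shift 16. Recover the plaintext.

FBUBYLTMUPDE

V(21): 21−16=5 → F
R(17): 17−16=1 → B
K(10): 10−16=-6≡20 → U
R(17): 17−16=1 → B
O(14): 14−16=-2≡24 → Y
B(1): 1−16=-15≡11 → L
J(9): 9−16=-7≡19 → T
C(2): 2−16=-14≡12 → M
K(10): 10−16=-6≡20 → U
F(5): 5−16=-11≡15 → P
T(19): 19−16=3 → D
U(20): 20−16=4 → E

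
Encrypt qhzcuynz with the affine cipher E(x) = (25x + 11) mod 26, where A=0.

q(16): 25·16+11=411≡21 → v
h(7): 25·7+11=186≡4 → e
z(25): 25·25+11=636≡12 → m
c(2): 25·2+11=61≡9 → j
u(20): 25·20+11=511≡17 → r
y(24): 25·24+11=611≡13 → n
n(13): 25·13+11=336≡24 → y
z(25): 25·25+11=636≡12 → m

vemjrnym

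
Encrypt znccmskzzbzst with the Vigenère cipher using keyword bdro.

Repeat the key across the message: bdrobdrobdrob
z(25)+b(1): 26≡0 → a
n(13)+d(3): 16 → q
c(2)+r(17): 19 → t
c(2)+o(14): 16 → q
m(12)+b(1): 13 → n
s(18)+d(3): 21 → v
k(10)+r(17): 27≡1 → b
z(25)+o(14): 39≡13 → n
z(25)+b(1): 26≡0 → a
b(1)+d(3): 4 → e
z(25)+r(17): 42≡16 → q
s(18)+o(14): 32≡6 → g
t(19)+b(1): 20 → u

aqtqnvbnaeqgu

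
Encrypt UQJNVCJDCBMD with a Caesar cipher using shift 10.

EATXFMTNMLWN

U(20): 20+10=30≡4 → E
Q(16): 16+10=26≡0 → A
J(9): 9+10=19 → T
N(13): 13+10=23 → X
V(21): 21+10=31≡5 → F
C(2): 2+10=12 → M
J(9): 9+10=19 → T
D(3): 3+10=13 → N
C(2): 2+10=12 → M
B(1): 1+10=11 → L
M(12): 12+10=22 → W
D(3): 3+10=13 → N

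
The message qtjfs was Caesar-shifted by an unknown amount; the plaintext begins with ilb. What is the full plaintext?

From the crib: q(16)−i(8)=8, so the shift is 8.
Subtract 8 from each ciphertext letter:
q(16): 16−8=8 → i
t(19): 19−8=11 → l
j(9): 9−8=1 → b
f(5): 5−8=-3≡23 → x
s(18): 18−8=10 → k

ilbxk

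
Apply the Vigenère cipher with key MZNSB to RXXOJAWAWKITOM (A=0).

DWKGKMVNOLUSBE

Repeat the key across the message: MZNSBMZNSBMZNS
R(17)+M(12): 29≡3 → D
X(23)+Z(25): 48≡22 → W
X(23)+N(13): 36≡10 → K
O(14)+S(18): 32≡6 → G
J(9)+B(1): 10 → K
A(0)+M(12): 12 → M
W(22)+Z(25): 47≡21 → V
A(0)+N(13): 13 → N
W(22)+S(18): 40≡14 → O
K(10)+B(1): 11 → L
I(8)+M(12): 20 → U
T(19)+Z(25): 44≡18 → S
O(14)+N(13): 27≡1 → B
M(12)+S(18): 30≡4 → E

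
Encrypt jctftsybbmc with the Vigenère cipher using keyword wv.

fxpapnuwxhy

Repeat the key across the message: wvwvwvwvwvw
j(9)+w(22): 31≡5 → f
c(2)+v(21): 23 → x
t(19)+w(22): 41≡15 → p
f(5)+v(21): 26≡0 → a
t(19)+w(22): 41≡15 → p
s(18)+v(21): 39≡13 → n
y(24)+w(22): 46≡20 → u
b(1)+v(21): 22 → w
b(1)+w(22): 23 → x
m(12)+v(21): 33≡7 → h
c(2)+w(22): 24 → y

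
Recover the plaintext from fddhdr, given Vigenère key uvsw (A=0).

lilljw

Repeat the key across the ciphertext: uvswuv
f(5)−u(20): -15≡11 → l
d(3)−v(21): -18≡8 → i
d(3)−s(18): -15≡11 → l
h(7)−w(22): -15≡11 → l
d(3)−u(20): -17≡9 → j
r(17)−v(21): -4≡22 → w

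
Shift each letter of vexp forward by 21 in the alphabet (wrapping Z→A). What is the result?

v(21): 21+21=42≡16 → q
e(4): 4+21=25 → z
x(23): 23+21=44≡18 → s
p(15): 15+21=36≡10 → k

qzsk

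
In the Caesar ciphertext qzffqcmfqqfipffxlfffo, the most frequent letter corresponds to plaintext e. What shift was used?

The most frequent ciphertext letter is f (appears 9 times).
f is position 5; e is position 4.
Shift = 1.

1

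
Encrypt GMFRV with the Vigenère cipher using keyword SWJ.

Repeat the key across the message: SWJSW
G(6)+S(18): 24 → Y
M(12)+W(22): 34≡8 → I
F(5)+J(9): 14 → O
R(17)+S(18): 35≡9 → J
V(21)+W(22): 43≡17 → R

YIOJR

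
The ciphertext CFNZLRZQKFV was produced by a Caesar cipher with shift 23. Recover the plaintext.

C(2): 2−23=-21≡5 → F
F(5): 5−23=-18≡8 → I
N(13): 13−23=-10≡16 → Q
Z(25): 25−23=2 → C
L(11): 11−23=-12≡14 → O
R(17): 17−23=-6≡20 → U
Z(25): 25−23=2 → C
Q(16): 16−23=-7≡19 → T
K(10): 10−23=-13≡13 → N
F(5): 5−23=-18≡8 → I
V(21): 21−23=-2≡24 → Y

FIQCOUCTNIY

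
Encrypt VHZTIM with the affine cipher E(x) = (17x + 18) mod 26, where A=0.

LHBDYO

V(21): 17·21+18=375≡11 → L
H(7): 17·7+18=137≡7 → H
Z(25): 17·25+18=443≡1 → B
T(19): 17·19+18=341≡3 → D
I(8): 17·8+18=154≡24 → Y
M(12): 17·12+18=222≡14 → O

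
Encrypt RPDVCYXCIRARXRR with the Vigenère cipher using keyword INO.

ZCRDPMFPWZNFFEF

Repeat the key across the message: INOINOINOINOINO
R(17)+I(8): 25 → Z
P(15)+N(13): 28≡2 → C
D(3)+O(14): 17 → R
V(21)+I(8): 29≡3 → D
C(2)+N(13): 15 → P
Y(24)+O(14): 38≡12 → M
X(23)+I(8): 31≡5 → F
C(2)+N(13): 15 → P
I(8)+O(14): 22 → W
R(17)+I(8): 25 → Z
A(0)+N(13): 13 → N
R(17)+O(14): 31≡5 → F
X(23)+I(8): 31≡5 → F
R(17)+N(13): 30≡4 → E
R(17)+O(14): 31≡5 → F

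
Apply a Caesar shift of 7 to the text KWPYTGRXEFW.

K(10): 10+7=17 → R
W(22): 22+7=29≡3 → D
P(15): 15+7=22 → W
Y(24): 24+7=31≡5 → F
T(19): 19+7=26≡0 → A
G(6): 6+7=13 → N
R(17): 17+7=24 → Y
X(23): 23+7=30≡4 → E
E(4): 4+7=11 → L
F(5): 5+7=12 → M
W(22): 22+7=29≡3 → D

RDWFANYELMD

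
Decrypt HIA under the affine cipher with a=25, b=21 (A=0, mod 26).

ONV

The inverse of 25 mod 26 is 25, since 25·25=625≡1. Apply D(y)=25·(y−21) mod 26:
H(7): 25·(7−21)=-350≡14 → O
I(8): 25·(8−21)=-325≡13 → N
A(0): 25·(0−21)=-525≡21 → V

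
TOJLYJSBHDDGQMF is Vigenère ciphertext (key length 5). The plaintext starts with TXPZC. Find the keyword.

ARUMW

Subtract each crib letter from the matching ciphertext letter (mod 26):
T(19)−T(19)=0 → A
O(14)−X(23)=-9≡17 → R
J(9)−P(15)=-6≡20 → U
L(11)−Z(25)=-14≡12 → M
Y(24)−C(2)=22 → W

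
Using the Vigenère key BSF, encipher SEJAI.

TWOBA

Repeat the key across the message: BSFBS
S(18)+B(1): 19 → T
E(4)+S(18): 22 → W
J(9)+F(5): 14 → O
A(0)+B(1): 1 → B
I(8)+S(18): 26≡0 → A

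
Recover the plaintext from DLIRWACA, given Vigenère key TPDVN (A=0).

Repeat the key across the ciphertext: TPDVNTPD
D(3)−T(19): -16≡10 → K
L(11)−P(15): -4≡22 → W
I(8)−D(3): 5 → F
R(17)−V(21): -4≡22 → W
W(22)−N(13): 9 → J
A(0)−T(19): -19≡7 → H
C(2)−P(15): -13≡13 → N
A(0)−D(3): -3≡23 → X

KWFWJHNX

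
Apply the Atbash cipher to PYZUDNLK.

P(15) → K(10)
Y(24) → B(1)
Z(25) → A(0)
U(20) → F(5)
D(3) → W(22)
N(13) → M(12)
L(11) → O(14)
K(10) → P(15)

KBAFWMOP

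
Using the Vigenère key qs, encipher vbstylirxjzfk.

Repeat the key across the message: qsqsqsqsqsqsq
v(21)+q(16): 37≡11 → l
b(1)+s(18): 19 → t
s(18)+q(16): 34≡8 → i
t(19)+s(18): 37≡11 → l
y(24)+q(16): 40≡14 → o
l(11)+s(18): 29≡3 → d
i(8)+q(16): 24 → y
r(17)+s(18): 35≡9 → j
x(23)+q(16): 39≡13 → n
j(9)+s(18): 27≡1 → b
z(25)+q(16): 41≡15 → p
f(5)+s(18): 23 → x
k(10)+q(16): 26≡0 → a

ltilodyjnbpxa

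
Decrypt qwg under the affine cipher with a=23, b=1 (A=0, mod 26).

vth

The inverse of 23 mod 26 is 17, since 23·17=391≡1. Apply D(y)=17·(y−1) mod 26:
q(16): 17·(16−1)=255≡21 → v
w(22): 17·(22−1)=357≡19 → t
g(6): 17·(6−1)=85≡7 → h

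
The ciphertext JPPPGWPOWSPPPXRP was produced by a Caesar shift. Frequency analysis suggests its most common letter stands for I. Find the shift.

The most frequent ciphertext letter is P (appears 8 times).
P is position 15; I is position 8.
Shift = 7.

7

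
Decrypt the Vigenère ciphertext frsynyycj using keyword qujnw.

Repeat the key across the ciphertext: qujnwqujn
f(5)−q(16): -11≡15 → p
r(17)−u(20): -3≡23 → x
s(18)−j(9): 9 → j
y(24)−n(13): 11 → l
n(13)−w(22): -9≡17 → r
y(24)−q(16): 8 → i
y(24)−u(20): 4 → e
c(2)−j(9): -7≡19 → t
j(9)−n(13): -4≡22 → w

pxjlrietw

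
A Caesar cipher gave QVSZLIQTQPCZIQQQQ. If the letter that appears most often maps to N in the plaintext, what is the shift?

The most frequent ciphertext letter is Q (appears 7 times).
Q is position 16; N is position 13.
Shift = 3.

3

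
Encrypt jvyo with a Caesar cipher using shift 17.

j(9): 9+17=26≡0 → a
v(21): 21+17=38≡12 → m
y(24): 24+17=41≡15 → p
o(14): 14+17=31≡5 → f

ampf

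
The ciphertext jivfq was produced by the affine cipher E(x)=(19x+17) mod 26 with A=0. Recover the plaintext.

The inverse of 19 mod 26 is 11, since 19·11=209≡1. Apply D(y)=11·(y−17) mod 26:
j(9): 11·(9−17)=-88≡16 → q
i(8): 11·(8−17)=-99≡5 → f
v(21): 11·(21−17)=44≡18 → s
f(5): 11·(5−17)=-132≡24 → y
q(16): 11·(16−17)=-11≡15 → p

qfsyp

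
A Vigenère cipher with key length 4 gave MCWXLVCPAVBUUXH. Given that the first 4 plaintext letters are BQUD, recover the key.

LMCU

Subtract each crib letter from the matching ciphertext letter (mod 26):
M(12)−B(1)=11 → L
C(2)−Q(16)=-14≡12 → M
W(22)−U(20)=2 → C
X(23)−D(3)=20 → U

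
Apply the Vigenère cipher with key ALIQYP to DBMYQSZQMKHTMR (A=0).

DMUOOHZBUAFIMC

Repeat the key across the message: ALIQYPALIQYPAL
D(3)+A(0): 3 → D
B(1)+L(11): 12 → M
M(12)+I(8): 20 → U
Y(24)+Q(16): 40≡14 → O
Q(16)+Y(24): 40≡14 → O
S(18)+P(15): 33≡7 → H
Z(25)+A(0): 25 → Z
Q(16)+L(11): 27≡1 → B
M(12)+I(8): 20 → U
K(10)+Q(16): 26≡0 → A
H(7)+Y(24): 31≡5 → F
T(19)+P(15): 34≡8 → I
M(12)+A(0): 12 → M
R(17)+L(11): 28≡2 → C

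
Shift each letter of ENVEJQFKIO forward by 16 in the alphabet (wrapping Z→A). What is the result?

E(4): 4+16=20 → U
N(13): 13+16=29≡3 → D
V(21): 21+16=37≡11 → L
E(4): 4+16=20 → U
J(9): 9+16=25 → Z
Q(16): 16+16=32≡6 → G
F(5): 5+16=21 → V
K(10): 10+16=26≡0 → A
I(8): 8+16=24 → Y
O(14): 14+16=30≡4 → E

UDLUZGVAYE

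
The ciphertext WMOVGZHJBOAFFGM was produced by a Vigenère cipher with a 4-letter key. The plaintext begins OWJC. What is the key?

IQFT

Subtract each crib letter from the matching ciphertext letter (mod 26):
W(22)−O(14)=8 → I
M(12)−W(22)=-10≡16 → Q
O(14)−J(9)=5 → F
V(21)−C(2)=19 → T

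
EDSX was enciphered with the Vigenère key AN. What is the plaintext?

Repeat the key across the ciphertext: ANAN
E(4)−A(0): 4 → E
D(3)−N(13): -10≡16 → Q
S(18)−A(0): 18 → S
X(23)−N(13): 10 → K

EQSK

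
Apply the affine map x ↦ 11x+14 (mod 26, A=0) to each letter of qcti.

ikpy

q(16): 11·16+14=190≡8 → i
c(2): 11·2+14=36≡10 → k
t(19): 11·19+14=223≡15 → p
i(8): 11·8+14=102≡24 → y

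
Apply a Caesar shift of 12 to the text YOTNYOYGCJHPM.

Y(24): 24+12=36≡10 → K
O(14): 14+12=26≡0 → A
T(19): 19+12=31≡5 → F
N(13): 13+12=25 → Z
Y(24): 24+12=36≡10 → K
O(14): 14+12=26≡0 → A
Y(24): 24+12=36≡10 → K
G(6): 6+12=18 → S
C(2): 2+12=14 → O
J(9): 9+12=21 → V
H(7): 7+12=19 → T
P(15): 15+12=27≡1 → B
M(12): 12+12=24 → Y

KAFZKAKSOVTBY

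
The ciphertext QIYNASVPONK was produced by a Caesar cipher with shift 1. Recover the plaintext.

Q(16): 16−1=15 → P
I(8): 8−1=7 → H
Y(24): 24−1=23 → X
N(13): 13−1=12 → M
A(0): 0−1=-1≡25 → Z
S(18): 18−1=17 → R
V(21): 21−1=20 → U
P(15): 15−1=14 → O
O(14): 14−1=13 → N
N(13): 13−1=12 → M
K(10): 10−1=9 → J

PHXMZRUONMJ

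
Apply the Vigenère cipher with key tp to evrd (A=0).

Repeat the key across the message: tptp
e(4)+t(19): 23 → x
v(21)+p(15): 36≡10 → k
r(17)+t(19): 36≡10 → k
d(3)+p(15): 18 → s

xkks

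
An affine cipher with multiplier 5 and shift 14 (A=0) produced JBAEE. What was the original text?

ZNSYY

The inverse of 5 mod 26 is 21, since 5·21=105≡1. Apply D(y)=21·(y−14) mod 26:
J(9): 21·(9−14)=-105≡25 → Z
B(1): 21·(1−14)=-273≡13 → N
A(0): 21·(0−14)=-294≡18 → S
E(4): 21·(4−14)=-210≡24 → Y
E(4): 21·(4−14)=-210≡24 → Y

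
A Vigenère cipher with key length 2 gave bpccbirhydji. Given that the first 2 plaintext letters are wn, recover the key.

Subtract each crib letter from the matching ciphertext letter (mod 26):
b(1)−w(22)=-21≡5 → f
p(15)−n(13)=2 → c

fc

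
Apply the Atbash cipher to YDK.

BWP

Y(24) → B(1)
D(3) → W(22)
K(10) → P(15)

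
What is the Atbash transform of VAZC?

V(21) → E(4)
A(0) → Z(25)
Z(25) → A(0)
C(2) → X(23)

EZAX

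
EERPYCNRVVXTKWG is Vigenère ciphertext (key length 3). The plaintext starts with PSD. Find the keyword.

Subtract each crib letter from the matching ciphertext letter (mod 26):
E(4)−P(15)=-11≡15 → P
E(4)−S(18)=-14≡12 → M
R(17)−D(3)=14 → O

PMO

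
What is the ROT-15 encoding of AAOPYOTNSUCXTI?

PPDENDICHJRMIX

A(0): 0+15=15 → P
A(0): 0+15=15 → P
O(14): 14+15=29≡3 → D
P(15): 15+15=30≡4 → E
Y(24): 24+15=39≡13 → N
O(14): 14+15=29≡3 → D
T(19): 19+15=34≡8 → I
N(13): 13+15=28≡2 → C
S(18): 18+15=33≡7 → H
U(20): 20+15=35≡9 → J
C(2): 2+15=17 → R
X(23): 23+15=38≡12 → M
T(19): 19+15=34≡8 → I
I(8): 8+15=23 → X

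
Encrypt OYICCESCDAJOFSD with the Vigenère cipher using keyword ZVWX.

NTEZBZOZCVFLENZ

Repeat the key across the message: ZVWXZVWXZVWXZVW
O(14)+Z(25): 39≡13 → N
Y(24)+V(21): 45≡19 → T
I(8)+W(22): 30≡4 → E
C(2)+X(23): 25 → Z
C(2)+Z(25): 27≡1 → B
E(4)+V(21): 25 → Z
S(18)+W(22): 40≡14 → O
C(2)+X(23): 25 → Z
D(3)+Z(25): 28≡2 → C
A(0)+V(21): 21 → V
J(9)+W(22): 31≡5 → F
O(14)+X(23): 37≡11 → L
F(5)+Z(25): 30≡4 → E
S(18)+V(21): 39≡13 → N
D(3)+W(22): 25 → Z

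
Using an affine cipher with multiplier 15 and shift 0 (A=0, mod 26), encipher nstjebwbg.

n(13): 15·13+0=195≡13 → n
s(18): 15·18+0=270≡10 → k
t(19): 15·19+0=285≡25 → z
j(9): 15·9+0=135≡5 → f
e(4): 15·4+0=60≡8 → i
b(1): 15·1+0=15 → p
w(22): 15·22+0=330≡18 → s
b(1): 15·1+0=15 → p
g(6): 15·6+0=90≡12 → m

nkzfipspm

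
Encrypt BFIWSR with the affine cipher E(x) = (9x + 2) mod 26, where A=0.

B(1): 9·1+2=11 → L
F(5): 9·5+2=47≡21 → V
I(8): 9·8+2=74≡22 → W
W(22): 9·22+2=200≡18 → S
S(18): 9·18+2=164≡8 → I
R(17): 9·17+2=155≡25 → Z

LVWSIZ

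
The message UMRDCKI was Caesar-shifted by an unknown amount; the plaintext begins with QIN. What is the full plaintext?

From the crib: U(20)−Q(16)=4, so the shift is 4.
Subtract 4 from each ciphertext letter:
U(20): 20−4=16 → Q
M(12): 12−4=8 → I
R(17): 17−4=13 → N
D(3): 3−4=-1≡25 → Z
C(2): 2−4=-2≡24 → Y
K(10): 10−4=6 → G
I(8): 8−4=4 → E

QINZYGE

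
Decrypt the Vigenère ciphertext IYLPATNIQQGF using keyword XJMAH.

Repeat the key across the ciphertext: XJMAHXJMAHXJ
I(8)−X(23): -15≡11 → L
Y(24)−J(9): 15 → P
L(11)−M(12): -1≡25 → Z
P(15)−A(0): 15 → P
A(0)−H(7): -7≡19 → T
T(19)−X(23): -4≡22 → W
N(13)−J(9): 4 → E
I(8)−M(12): -4≡22 → W
Q(16)−A(0): 16 → Q
Q(16)−H(7): 9 → J
G(6)−X(23): -17≡9 → J
F(5)−J(9): -4≡22 → W

LPZPTWEWQJJW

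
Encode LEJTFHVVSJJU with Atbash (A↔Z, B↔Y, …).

L(11) → O(14)
E(4) → V(21)
J(9) → Q(16)
T(19) → G(6)
F(5) → U(20)
H(7) → S(18)
V(21) → E(4)
V(21) → E(4)
S(18) → H(7)
J(9) → Q(16)
J(9) → Q(16)
U(20) → F(5)

OVQGUSEEHQQF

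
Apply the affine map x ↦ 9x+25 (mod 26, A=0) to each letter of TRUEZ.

T(19): 9·19+25=196≡14 → O
R(17): 9·17+25=178≡22 → W
U(20): 9·20+25=205≡23 → X
E(4): 9·4+25=61≡9 → J
Z(25): 9·25+25=250≡16 → Q

OWXJQ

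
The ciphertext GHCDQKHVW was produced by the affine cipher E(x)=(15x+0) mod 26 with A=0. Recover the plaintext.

QXOVISXRY

The inverse of 15 mod 26 is 7, since 15·7=105≡1. Apply D(y)=7·(y−0) mod 26:
G(6): 7·(6−0)=42≡16 → Q
H(7): 7·(7−0)=49≡23 → X
C(2): 7·(2−0)=14 → O
D(3): 7·(3−0)=21 → V
Q(16): 7·(16−0)=112≡8 → I
K(10): 7·(10−0)=70≡18 → S
H(7): 7·(7−0)=49≡23 → X
V(21): 7·(21−0)=147≡17 → R
W(22): 7·(22−0)=154≡24 → Y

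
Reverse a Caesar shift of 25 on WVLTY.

XWMUZ

W(22): 22−25=-3≡23 → X
V(21): 21−25=-4≡22 → W
L(11): 11−25=-14≡12 → M
T(19): 19−25=-6≡20 → U
Y(24): 24−25=-1≡25 → Z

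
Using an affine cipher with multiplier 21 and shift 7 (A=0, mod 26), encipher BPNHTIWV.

CKUYQTBG

B(1): 21·1+7=28≡2 → C
P(15): 21·15+7=322≡10 → K
N(13): 21·13+7=280≡20 → U
H(7): 21·7+7=154≡24 → Y
T(19): 21·19+7=406≡16 → Q
I(8): 21·8+7=175≡19 → T
W(22): 21·22+7=469≡1 → B
V(21): 21·21+7=448≡6 → G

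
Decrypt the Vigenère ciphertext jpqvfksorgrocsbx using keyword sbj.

rohdebanioqfkrsf

Repeat the key across the ciphertext: sbjsbjsbjsbjsbjs
j(9)−s(18): -9≡17 → r
p(15)−b(1): 14 → o
q(16)−j(9): 7 → h
v(21)−s(18): 3 → d
f(5)−b(1): 4 → e
k(10)−j(9): 1 → b
s(18)−s(18): 0 → a
o(14)−b(1): 13 → n
r(17)−j(9): 8 → i
g(6)−s(18): -12≡14 → o
r(17)−b(1): 16 → q
o(14)−j(9): 5 → f
c(2)−s(18): -16≡10 → k
s(18)−b(1): 17 → r
b(1)−j(9): -8≡18 → s
x(23)−s(18): 5 → f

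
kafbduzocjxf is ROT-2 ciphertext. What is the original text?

iydzbsxmahvd

k(10): 10−2=8 → i
a(0): 0−2=-2≡24 → y
f(5): 5−2=3 → d
b(1): 1−2=-1≡25 → z
d(3): 3−2=1 → b
u(20): 20−2=18 → s
z(25): 25−2=23 → x
o(14): 14−2=12 → m
c(2): 2−2=0 → a
j(9): 9−2=7 → h
x(23): 23−2=21 → v
f(5): 5−2=3 → d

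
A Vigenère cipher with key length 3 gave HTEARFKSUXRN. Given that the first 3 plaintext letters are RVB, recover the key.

QYD

Subtract each crib letter from the matching ciphertext letter (mod 26):
H(7)−R(17)=-10≡16 → Q
T(19)−V(21)=-2≡24 → Y
E(4)−B(1)=3 → D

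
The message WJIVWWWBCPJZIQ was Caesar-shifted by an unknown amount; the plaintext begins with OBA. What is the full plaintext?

OBANOOOTUHBRAI

From the crib: W(22)−O(14)=8, so the shift is 8.
Subtract 8 from each ciphertext letter:
W(22): 22−8=14 → O
J(9): 9−8=1 → B
I(8): 8−8=0 → A
V(21): 21−8=13 → N
W(22): 22−8=14 → O
W(22): 22−8=14 → O
W(22): 22−8=14 → O
B(1): 1−8=-7≡19 → T
C(2): 2−8=-6≡20 → U
P(15): 15−8=7 → H
J(9): 9−8=1 → B
Z(25): 25−8=17 → R
I(8): 8−8=0 → A
Q(16): 16−8=8 → I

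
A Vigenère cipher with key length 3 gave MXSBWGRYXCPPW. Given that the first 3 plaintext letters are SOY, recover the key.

UJU

Subtract each crib letter from the matching ciphertext letter (mod 26):
M(12)−S(18)=-6≡20 → U
X(23)−O(14)=9 → J
S(18)−Y(24)=-6≡20 → U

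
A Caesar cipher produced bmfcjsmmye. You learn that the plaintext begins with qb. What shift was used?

From the crib: b(1)−q(16)=-15≡11, so the shift is 11.

11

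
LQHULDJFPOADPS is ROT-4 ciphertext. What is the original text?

HMDQHZFBLKWZLO

L(11): 11−4=7 → H
Q(16): 16−4=12 → M
H(7): 7−4=3 → D
U(20): 20−4=16 → Q
L(11): 11−4=7 → H
D(3): 3−4=-1≡25 → Z
J(9): 9−4=5 → F
F(5): 5−4=1 → B
P(15): 15−4=11 → L
O(14): 14−4=10 → K
A(0): 0−4=-4≡22 → W
D(3): 3−4=-1≡25 → Z
P(15): 15−4=11 → L
S(18): 18−4=14 → O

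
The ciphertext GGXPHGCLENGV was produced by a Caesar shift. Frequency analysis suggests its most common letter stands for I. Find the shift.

The most frequent ciphertext letter is G (appears 4 times).
G is position 6; I is position 8.
Shift = -2≡24.

24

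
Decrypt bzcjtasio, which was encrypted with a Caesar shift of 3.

ywzgqxpfl

b(1): 1−3=-2≡24 → y
z(25): 25−3=22 → w
c(2): 2−3=-1≡25 → z
j(9): 9−3=6 → g
t(19): 19−3=16 → q
a(0): 0−3=-3≡23 → x
s(18): 18−3=15 → p
i(8): 8−3=5 → f
o(14): 14−3=11 → l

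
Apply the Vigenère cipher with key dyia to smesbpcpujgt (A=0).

Repeat the key across the message: dyiadyiadyia
s(18)+d(3): 21 → v
m(12)+y(24): 36≡10 → k
e(4)+i(8): 12 → m
s(18)+a(0): 18 → s
b(1)+d(3): 4 → e
p(15)+y(24): 39≡13 → n
c(2)+i(8): 10 → k
p(15)+a(0): 15 → p
u(20)+d(3): 23 → x
j(9)+y(24): 33≡7 → h
g(6)+i(8): 14 → o
t(19)+a(0): 19 → t

vkmsenkpxhot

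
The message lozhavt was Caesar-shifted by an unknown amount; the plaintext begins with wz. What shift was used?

15

From the crib: l(11)−w(22)=-11≡15, so the shift is 15.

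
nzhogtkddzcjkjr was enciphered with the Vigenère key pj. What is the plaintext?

yqsfrkvuoqnavac

Repeat the key across the ciphertext: pjpjpjpjpjpjpjp
n(13)−p(15): -2≡24 → y
z(25)−j(9): 16 → q
h(7)−p(15): -8≡18 → s
o(14)−j(9): 5 → f
g(6)−p(15): -9≡17 → r
t(19)−j(9): 10 → k
k(10)−p(15): -5≡21 → v
d(3)−j(9): -6≡20 → u
d(3)−p(15): -12≡14 → o
z(25)−j(9): 16 → q
c(2)−p(15): -13≡13 → n
j(9)−j(9): 0 → a
k(10)−p(15): -5≡21 → v
j(9)−j(9): 0 → a
r(17)−p(15): 2 → c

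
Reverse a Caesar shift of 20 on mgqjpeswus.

m(12): 12−20=-8≡18 → s
g(6): 6−20=-14≡12 → m
q(16): 16−20=-4≡22 → w
j(9): 9−20=-11≡15 → p
p(15): 15−20=-5≡21 → v
e(4): 4−20=-16≡10 → k
s(18): 18−20=-2≡24 → y
w(22): 22−20=2 → c
u(20): 20−20=0 → a
s(18): 18−20=-2≡24 → y

smwpvkycay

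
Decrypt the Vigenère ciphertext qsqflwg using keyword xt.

Repeat the key across the ciphertext: xtxtxtx
q(16)−x(23): -7≡19 → t
s(18)−t(19): -1≡25 → z
q(16)−x(23): -7≡19 → t
f(5)−t(19): -14≡12 → m
l(11)−x(23): -12≡14 → o
w(22)−t(19): 3 → d
g(6)−x(23): -17≡9 → j

tztmodj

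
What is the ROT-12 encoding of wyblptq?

iknxbfc

w(22): 22+12=34≡8 → i
y(24): 24+12=36≡10 → k
b(1): 1+12=13 → n
l(11): 11+12=23 → x
p(15): 15+12=27≡1 → b
t(19): 19+12=31≡5 → f
q(16): 16+12=28≡2 → c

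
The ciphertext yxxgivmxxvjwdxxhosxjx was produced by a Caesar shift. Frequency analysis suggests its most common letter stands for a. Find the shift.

The most frequent ciphertext letter is x (appears 8 times).
x is position 23; a is position 0.
Shift = 23.

23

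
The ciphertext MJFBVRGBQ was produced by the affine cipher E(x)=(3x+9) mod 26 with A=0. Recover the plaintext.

BAQGEUZGL

The inverse of 3 mod 26 is 9, since 3·9=27≡1. Apply D(y)=9·(y−9) mod 26:
M(12): 9·(12−9)=27≡1 → B
J(9): 9·(9−9)=0 → A
F(5): 9·(5−9)=-36≡16 → Q
B(1): 9·(1−9)=-72≡6 → G
V(21): 9·(21−9)=108≡4 → E
R(17): 9·(17−9)=72≡20 → U
G(6): 9·(6−9)=-27≡25 → Z
B(1): 9·(1−9)=-72≡6 → G
Q(16): 9·(16−9)=63≡11 → L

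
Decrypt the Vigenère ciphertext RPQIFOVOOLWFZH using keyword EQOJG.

Repeat the key across the ciphertext: EQOJGEQOJGEQOJ
R(17)−E(4): 13 → N
P(15)−Q(16): -1≡25 → Z
Q(16)−O(14): 2 → C
I(8)−J(9): -1≡25 → Z
F(5)−G(6): -1≡25 → Z
O(14)−E(4): 10 → K
V(21)−Q(16): 5 → F
O(14)−O(14): 0 → A
O(14)−J(9): 5 → F
L(11)−G(6): 5 → F
W(22)−E(4): 18 → S
F(5)−Q(16): -11≡15 → P
Z(25)−O(14): 11 → L
H(7)−J(9): -2≡24 → Y

NZCZZKFAFFSPLY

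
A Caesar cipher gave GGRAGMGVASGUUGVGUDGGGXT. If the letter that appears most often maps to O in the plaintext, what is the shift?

The most frequent ciphertext letter is G (appears 10 times).
G is position 6; O is position 14.
Shift = -8≡18.

18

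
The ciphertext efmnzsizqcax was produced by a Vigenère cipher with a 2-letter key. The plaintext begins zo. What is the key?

fr

Subtract each crib letter from the matching ciphertext letter (mod 26):
e(4)−z(25)=-21≡5 → f
f(5)−o(14)=-9≡17 → r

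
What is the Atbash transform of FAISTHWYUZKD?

UZRHGSDBFAPW

F(5) → U(20)
A(0) → Z(25)
I(8) → R(17)
S(18) → H(7)
T(19) → G(6)
H(7) → S(18)
W(22) → D(3)
Y(24) → B(1)
U(20) → F(5)
Z(25) → A(0)
K(10) → P(15)
D(3) → W(22)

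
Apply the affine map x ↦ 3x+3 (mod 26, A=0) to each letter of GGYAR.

VVXDC

G(6): 3·6+3=21 → V
G(6): 3·6+3=21 → V
Y(24): 3·24+3=75≡23 → X
A(0): 3·0+3=3 → D
R(17): 3·17+3=54≡2 → C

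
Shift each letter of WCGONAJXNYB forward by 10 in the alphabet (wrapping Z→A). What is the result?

GMQYXKTHXIL

W(22): 22+10=32≡6 → G
C(2): 2+10=12 → M
G(6): 6+10=16 → Q
O(14): 14+10=24 → Y
N(13): 13+10=23 → X
A(0): 0+10=10 → K
J(9): 9+10=19 → T
X(23): 23+10=33≡7 → H
N(13): 13+10=23 → X
Y(24): 24+10=34≡8 → I
B(1): 1+10=11 → L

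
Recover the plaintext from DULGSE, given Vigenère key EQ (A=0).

Repeat the key across the ciphertext: EQEQEQ
D(3)−E(4): -1≡25 → Z
U(20)−Q(16): 4 → E
L(11)−E(4): 7 → H
G(6)−Q(16): -10≡16 → Q
S(18)−E(4): 14 → O
E(4)−Q(16): -12≡14 → O

ZEHQOO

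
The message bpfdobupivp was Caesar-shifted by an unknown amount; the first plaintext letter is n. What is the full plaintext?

From the crib: b(1)−n(13)=-12≡14, so the shift is 14.
Subtract 14 from each ciphertext letter:
b(1): 1−14=-13≡13 → n
p(15): 15−14=1 → b
f(5): 5−14=-9≡17 → r
d(3): 3−14=-11≡15 → p
o(14): 14−14=0 → a
b(1): 1−14=-13≡13 → n
u(20): 20−14=6 → g
p(15): 15−14=1 → b
i(8): 8−14=-6≡20 → u
v(21): 21−14=7 → h
p(15): 15−14=1 → b

nbrpangbuhb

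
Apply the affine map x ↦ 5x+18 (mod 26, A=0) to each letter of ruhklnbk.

zobqvfxq

r(17): 5·17+18=103≡25 → z
u(20): 5·20+18=118≡14 → o
h(7): 5·7+18=53≡1 → b
k(10): 5·10+18=68≡16 → q
l(11): 5·11+18=73≡21 → v
n(13): 5·13+18=83≡5 → f
b(1): 5·1+18=23 → x
k(10): 5·10+18=68≡16 → q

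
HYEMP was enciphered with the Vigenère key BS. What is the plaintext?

Repeat the key across the ciphertext: BSBSB
H(7)−B(1): 6 → G
Y(24)−S(18): 6 → G
E(4)−B(1): 3 → D
M(12)−S(18): -6≡20 → U
P(15)−B(1): 14 → O

GGDUO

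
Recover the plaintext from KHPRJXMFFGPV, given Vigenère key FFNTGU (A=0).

FCCYDDHASNJB

Repeat the key across the ciphertext: FFNTGUFFNTGU
K(10)−F(5): 5 → F
H(7)−F(5): 2 → C
P(15)−N(13): 2 → C
R(17)−T(19): -2≡24 → Y
J(9)−G(6): 3 → D
X(23)−U(20): 3 → D
M(12)−F(5): 7 → H
F(5)−F(5): 0 → A
F(5)−N(13): -8≡18 → S
G(6)−T(19): -13≡13 → N
P(15)−G(6): 9 → J
V(21)−U(20): 1 → B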